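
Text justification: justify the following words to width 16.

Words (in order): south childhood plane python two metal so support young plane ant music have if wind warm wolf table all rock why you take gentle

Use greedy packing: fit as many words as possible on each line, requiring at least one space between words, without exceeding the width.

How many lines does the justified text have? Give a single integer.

Answer: 9

Derivation:
Line 1: ['south', 'childhood'] (min_width=15, slack=1)
Line 2: ['plane', 'python', 'two'] (min_width=16, slack=0)
Line 3: ['metal', 'so', 'support'] (min_width=16, slack=0)
Line 4: ['young', 'plane', 'ant'] (min_width=15, slack=1)
Line 5: ['music', 'have', 'if'] (min_width=13, slack=3)
Line 6: ['wind', 'warm', 'wolf'] (min_width=14, slack=2)
Line 7: ['table', 'all', 'rock'] (min_width=14, slack=2)
Line 8: ['why', 'you', 'take'] (min_width=12, slack=4)
Line 9: ['gentle'] (min_width=6, slack=10)
Total lines: 9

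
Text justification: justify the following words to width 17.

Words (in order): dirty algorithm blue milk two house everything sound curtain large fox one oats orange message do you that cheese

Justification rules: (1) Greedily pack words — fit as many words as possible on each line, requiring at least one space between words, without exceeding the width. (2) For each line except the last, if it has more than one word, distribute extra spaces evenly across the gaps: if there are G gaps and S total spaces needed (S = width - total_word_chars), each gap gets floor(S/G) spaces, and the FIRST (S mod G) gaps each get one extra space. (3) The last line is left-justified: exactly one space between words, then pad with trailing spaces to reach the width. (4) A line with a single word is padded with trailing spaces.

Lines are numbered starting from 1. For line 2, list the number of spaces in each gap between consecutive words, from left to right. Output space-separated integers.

Line 1: ['dirty', 'algorithm'] (min_width=15, slack=2)
Line 2: ['blue', 'milk', 'two'] (min_width=13, slack=4)
Line 3: ['house', 'everything'] (min_width=16, slack=1)
Line 4: ['sound', 'curtain'] (min_width=13, slack=4)
Line 5: ['large', 'fox', 'one'] (min_width=13, slack=4)
Line 6: ['oats', 'orange'] (min_width=11, slack=6)
Line 7: ['message', 'do', 'you'] (min_width=14, slack=3)
Line 8: ['that', 'cheese'] (min_width=11, slack=6)

Answer: 3 3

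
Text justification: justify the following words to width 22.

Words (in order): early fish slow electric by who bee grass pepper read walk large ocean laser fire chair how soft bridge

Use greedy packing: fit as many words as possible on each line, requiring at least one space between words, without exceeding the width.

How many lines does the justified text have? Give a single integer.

Answer: 5

Derivation:
Line 1: ['early', 'fish', 'slow'] (min_width=15, slack=7)
Line 2: ['electric', 'by', 'who', 'bee'] (min_width=19, slack=3)
Line 3: ['grass', 'pepper', 'read', 'walk'] (min_width=22, slack=0)
Line 4: ['large', 'ocean', 'laser', 'fire'] (min_width=22, slack=0)
Line 5: ['chair', 'how', 'soft', 'bridge'] (min_width=21, slack=1)
Total lines: 5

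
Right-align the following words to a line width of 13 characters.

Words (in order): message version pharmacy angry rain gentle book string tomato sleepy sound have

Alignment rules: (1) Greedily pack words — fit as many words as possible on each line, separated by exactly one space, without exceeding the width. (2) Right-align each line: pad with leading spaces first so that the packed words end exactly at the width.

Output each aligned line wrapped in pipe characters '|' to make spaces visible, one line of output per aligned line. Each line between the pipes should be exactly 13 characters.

Answer: |      message|
|      version|
|     pharmacy|
|   angry rain|
|  gentle book|
|string tomato|
| sleepy sound|
|         have|

Derivation:
Line 1: ['message'] (min_width=7, slack=6)
Line 2: ['version'] (min_width=7, slack=6)
Line 3: ['pharmacy'] (min_width=8, slack=5)
Line 4: ['angry', 'rain'] (min_width=10, slack=3)
Line 5: ['gentle', 'book'] (min_width=11, slack=2)
Line 6: ['string', 'tomato'] (min_width=13, slack=0)
Line 7: ['sleepy', 'sound'] (min_width=12, slack=1)
Line 8: ['have'] (min_width=4, slack=9)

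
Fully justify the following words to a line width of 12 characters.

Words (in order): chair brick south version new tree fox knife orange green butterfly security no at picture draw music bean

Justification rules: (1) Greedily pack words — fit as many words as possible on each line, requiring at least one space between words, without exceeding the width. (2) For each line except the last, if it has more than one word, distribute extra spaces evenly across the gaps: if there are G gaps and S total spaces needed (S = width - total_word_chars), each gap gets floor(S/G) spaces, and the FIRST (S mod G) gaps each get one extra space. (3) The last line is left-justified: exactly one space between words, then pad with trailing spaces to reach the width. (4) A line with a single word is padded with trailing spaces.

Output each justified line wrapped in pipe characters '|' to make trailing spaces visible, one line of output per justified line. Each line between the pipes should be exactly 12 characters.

Answer: |chair  brick|
|south       |
|version  new|
|tree     fox|
|knife orange|
|green       |
|butterfly   |
|security  no|
|at   picture|
|draw   music|
|bean        |

Derivation:
Line 1: ['chair', 'brick'] (min_width=11, slack=1)
Line 2: ['south'] (min_width=5, slack=7)
Line 3: ['version', 'new'] (min_width=11, slack=1)
Line 4: ['tree', 'fox'] (min_width=8, slack=4)
Line 5: ['knife', 'orange'] (min_width=12, slack=0)
Line 6: ['green'] (min_width=5, slack=7)
Line 7: ['butterfly'] (min_width=9, slack=3)
Line 8: ['security', 'no'] (min_width=11, slack=1)
Line 9: ['at', 'picture'] (min_width=10, slack=2)
Line 10: ['draw', 'music'] (min_width=10, slack=2)
Line 11: ['bean'] (min_width=4, slack=8)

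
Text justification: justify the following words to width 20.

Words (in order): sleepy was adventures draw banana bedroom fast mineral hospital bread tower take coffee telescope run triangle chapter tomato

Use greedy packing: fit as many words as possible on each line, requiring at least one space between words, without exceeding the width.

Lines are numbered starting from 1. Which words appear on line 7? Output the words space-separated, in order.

Answer: triangle chapter

Derivation:
Line 1: ['sleepy', 'was'] (min_width=10, slack=10)
Line 2: ['adventures', 'draw'] (min_width=15, slack=5)
Line 3: ['banana', 'bedroom', 'fast'] (min_width=19, slack=1)
Line 4: ['mineral', 'hospital'] (min_width=16, slack=4)
Line 5: ['bread', 'tower', 'take'] (min_width=16, slack=4)
Line 6: ['coffee', 'telescope', 'run'] (min_width=20, slack=0)
Line 7: ['triangle', 'chapter'] (min_width=16, slack=4)
Line 8: ['tomato'] (min_width=6, slack=14)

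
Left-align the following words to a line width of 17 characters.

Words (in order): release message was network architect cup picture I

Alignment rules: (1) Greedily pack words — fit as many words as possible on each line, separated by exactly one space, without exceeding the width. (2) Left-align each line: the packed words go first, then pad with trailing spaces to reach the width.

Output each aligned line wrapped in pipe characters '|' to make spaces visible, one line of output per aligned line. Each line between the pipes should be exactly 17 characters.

Line 1: ['release', 'message'] (min_width=15, slack=2)
Line 2: ['was', 'network'] (min_width=11, slack=6)
Line 3: ['architect', 'cup'] (min_width=13, slack=4)
Line 4: ['picture', 'I'] (min_width=9, slack=8)

Answer: |release message  |
|was network      |
|architect cup    |
|picture I        |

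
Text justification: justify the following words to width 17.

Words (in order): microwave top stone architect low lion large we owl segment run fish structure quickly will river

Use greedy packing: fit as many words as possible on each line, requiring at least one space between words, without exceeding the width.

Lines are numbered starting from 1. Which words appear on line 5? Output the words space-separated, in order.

Answer: fish structure

Derivation:
Line 1: ['microwave', 'top'] (min_width=13, slack=4)
Line 2: ['stone', 'architect'] (min_width=15, slack=2)
Line 3: ['low', 'lion', 'large', 'we'] (min_width=17, slack=0)
Line 4: ['owl', 'segment', 'run'] (min_width=15, slack=2)
Line 5: ['fish', 'structure'] (min_width=14, slack=3)
Line 6: ['quickly', 'will'] (min_width=12, slack=5)
Line 7: ['river'] (min_width=5, slack=12)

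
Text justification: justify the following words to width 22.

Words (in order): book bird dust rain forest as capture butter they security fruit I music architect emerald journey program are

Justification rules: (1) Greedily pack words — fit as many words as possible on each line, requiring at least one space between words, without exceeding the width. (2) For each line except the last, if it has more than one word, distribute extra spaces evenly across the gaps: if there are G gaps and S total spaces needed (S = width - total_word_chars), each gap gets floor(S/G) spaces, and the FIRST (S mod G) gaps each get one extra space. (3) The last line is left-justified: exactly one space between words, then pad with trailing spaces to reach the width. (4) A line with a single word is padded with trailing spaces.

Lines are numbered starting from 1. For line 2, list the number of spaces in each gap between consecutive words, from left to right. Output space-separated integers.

Line 1: ['book', 'bird', 'dust', 'rain'] (min_width=19, slack=3)
Line 2: ['forest', 'as', 'capture'] (min_width=17, slack=5)
Line 3: ['butter', 'they', 'security'] (min_width=20, slack=2)
Line 4: ['fruit', 'I', 'music'] (min_width=13, slack=9)
Line 5: ['architect', 'emerald'] (min_width=17, slack=5)
Line 6: ['journey', 'program', 'are'] (min_width=19, slack=3)

Answer: 4 3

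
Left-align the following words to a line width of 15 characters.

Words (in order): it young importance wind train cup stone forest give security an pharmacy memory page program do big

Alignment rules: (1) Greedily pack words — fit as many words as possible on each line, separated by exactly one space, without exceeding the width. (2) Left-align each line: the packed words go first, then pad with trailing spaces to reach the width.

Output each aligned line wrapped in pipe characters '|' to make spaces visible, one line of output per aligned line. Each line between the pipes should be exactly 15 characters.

Line 1: ['it', 'young'] (min_width=8, slack=7)
Line 2: ['importance', 'wind'] (min_width=15, slack=0)
Line 3: ['train', 'cup', 'stone'] (min_width=15, slack=0)
Line 4: ['forest', 'give'] (min_width=11, slack=4)
Line 5: ['security', 'an'] (min_width=11, slack=4)
Line 6: ['pharmacy', 'memory'] (min_width=15, slack=0)
Line 7: ['page', 'program', 'do'] (min_width=15, slack=0)
Line 8: ['big'] (min_width=3, slack=12)

Answer: |it young       |
|importance wind|
|train cup stone|
|forest give    |
|security an    |
|pharmacy memory|
|page program do|
|big            |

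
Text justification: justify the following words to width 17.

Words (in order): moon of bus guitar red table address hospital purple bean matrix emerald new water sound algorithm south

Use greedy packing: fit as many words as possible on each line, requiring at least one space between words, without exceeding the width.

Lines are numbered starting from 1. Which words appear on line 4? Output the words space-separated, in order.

Line 1: ['moon', 'of', 'bus'] (min_width=11, slack=6)
Line 2: ['guitar', 'red', 'table'] (min_width=16, slack=1)
Line 3: ['address', 'hospital'] (min_width=16, slack=1)
Line 4: ['purple', 'bean'] (min_width=11, slack=6)
Line 5: ['matrix', 'emerald'] (min_width=14, slack=3)
Line 6: ['new', 'water', 'sound'] (min_width=15, slack=2)
Line 7: ['algorithm', 'south'] (min_width=15, slack=2)

Answer: purple bean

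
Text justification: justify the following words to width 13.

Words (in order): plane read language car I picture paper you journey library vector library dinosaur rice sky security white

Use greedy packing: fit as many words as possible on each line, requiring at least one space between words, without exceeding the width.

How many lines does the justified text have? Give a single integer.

Answer: 11

Derivation:
Line 1: ['plane', 'read'] (min_width=10, slack=3)
Line 2: ['language', 'car'] (min_width=12, slack=1)
Line 3: ['I', 'picture'] (min_width=9, slack=4)
Line 4: ['paper', 'you'] (min_width=9, slack=4)
Line 5: ['journey'] (min_width=7, slack=6)
Line 6: ['library'] (min_width=7, slack=6)
Line 7: ['vector'] (min_width=6, slack=7)
Line 8: ['library'] (min_width=7, slack=6)
Line 9: ['dinosaur', 'rice'] (min_width=13, slack=0)
Line 10: ['sky', 'security'] (min_width=12, slack=1)
Line 11: ['white'] (min_width=5, slack=8)
Total lines: 11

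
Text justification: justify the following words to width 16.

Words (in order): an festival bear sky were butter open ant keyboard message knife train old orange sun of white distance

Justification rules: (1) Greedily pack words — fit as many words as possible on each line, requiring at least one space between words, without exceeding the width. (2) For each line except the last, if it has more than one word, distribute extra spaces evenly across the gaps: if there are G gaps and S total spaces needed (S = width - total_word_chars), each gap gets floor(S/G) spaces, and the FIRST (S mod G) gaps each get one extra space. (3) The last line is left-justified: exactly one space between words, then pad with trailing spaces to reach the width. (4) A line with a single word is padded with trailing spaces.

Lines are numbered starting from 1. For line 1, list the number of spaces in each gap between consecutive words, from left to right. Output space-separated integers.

Line 1: ['an', 'festival', 'bear'] (min_width=16, slack=0)
Line 2: ['sky', 'were', 'butter'] (min_width=15, slack=1)
Line 3: ['open', 'ant'] (min_width=8, slack=8)
Line 4: ['keyboard', 'message'] (min_width=16, slack=0)
Line 5: ['knife', 'train', 'old'] (min_width=15, slack=1)
Line 6: ['orange', 'sun', 'of'] (min_width=13, slack=3)
Line 7: ['white', 'distance'] (min_width=14, slack=2)

Answer: 1 1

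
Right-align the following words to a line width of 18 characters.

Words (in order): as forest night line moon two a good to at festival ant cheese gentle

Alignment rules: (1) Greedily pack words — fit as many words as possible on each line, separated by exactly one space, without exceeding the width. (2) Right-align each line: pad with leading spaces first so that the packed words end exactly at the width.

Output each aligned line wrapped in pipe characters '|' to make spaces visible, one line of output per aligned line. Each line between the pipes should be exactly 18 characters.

Line 1: ['as', 'forest', 'night'] (min_width=15, slack=3)
Line 2: ['line', 'moon', 'two', 'a'] (min_width=15, slack=3)
Line 3: ['good', 'to', 'at'] (min_width=10, slack=8)
Line 4: ['festival', 'ant'] (min_width=12, slack=6)
Line 5: ['cheese', 'gentle'] (min_width=13, slack=5)

Answer: |   as forest night|
|   line moon two a|
|        good to at|
|      festival ant|
|     cheese gentle|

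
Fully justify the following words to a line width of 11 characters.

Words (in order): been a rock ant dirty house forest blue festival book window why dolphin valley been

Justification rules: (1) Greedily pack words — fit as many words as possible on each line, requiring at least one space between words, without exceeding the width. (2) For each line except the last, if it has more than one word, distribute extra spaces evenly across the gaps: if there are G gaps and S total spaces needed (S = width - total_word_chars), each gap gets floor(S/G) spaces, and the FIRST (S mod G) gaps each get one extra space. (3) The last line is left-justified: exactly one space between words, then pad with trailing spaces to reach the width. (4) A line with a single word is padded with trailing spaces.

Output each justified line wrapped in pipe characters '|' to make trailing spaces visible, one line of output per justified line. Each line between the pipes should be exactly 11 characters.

Answer: |been a rock|
|ant   dirty|
|house      |
|forest blue|
|festival   |
|book window|
|why dolphin|
|valley been|

Derivation:
Line 1: ['been', 'a', 'rock'] (min_width=11, slack=0)
Line 2: ['ant', 'dirty'] (min_width=9, slack=2)
Line 3: ['house'] (min_width=5, slack=6)
Line 4: ['forest', 'blue'] (min_width=11, slack=0)
Line 5: ['festival'] (min_width=8, slack=3)
Line 6: ['book', 'window'] (min_width=11, slack=0)
Line 7: ['why', 'dolphin'] (min_width=11, slack=0)
Line 8: ['valley', 'been'] (min_width=11, slack=0)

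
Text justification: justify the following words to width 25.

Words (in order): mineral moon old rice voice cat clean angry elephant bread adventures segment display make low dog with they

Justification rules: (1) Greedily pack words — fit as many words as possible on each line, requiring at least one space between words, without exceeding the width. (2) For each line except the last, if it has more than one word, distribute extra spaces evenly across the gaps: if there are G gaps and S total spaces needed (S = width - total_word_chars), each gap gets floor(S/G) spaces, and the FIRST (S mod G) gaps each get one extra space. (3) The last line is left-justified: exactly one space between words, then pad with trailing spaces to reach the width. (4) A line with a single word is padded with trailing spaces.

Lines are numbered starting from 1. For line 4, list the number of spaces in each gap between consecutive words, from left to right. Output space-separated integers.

Answer: 2 1 1

Derivation:
Line 1: ['mineral', 'moon', 'old', 'rice'] (min_width=21, slack=4)
Line 2: ['voice', 'cat', 'clean', 'angry'] (min_width=21, slack=4)
Line 3: ['elephant', 'bread', 'adventures'] (min_width=25, slack=0)
Line 4: ['segment', 'display', 'make', 'low'] (min_width=24, slack=1)
Line 5: ['dog', 'with', 'they'] (min_width=13, slack=12)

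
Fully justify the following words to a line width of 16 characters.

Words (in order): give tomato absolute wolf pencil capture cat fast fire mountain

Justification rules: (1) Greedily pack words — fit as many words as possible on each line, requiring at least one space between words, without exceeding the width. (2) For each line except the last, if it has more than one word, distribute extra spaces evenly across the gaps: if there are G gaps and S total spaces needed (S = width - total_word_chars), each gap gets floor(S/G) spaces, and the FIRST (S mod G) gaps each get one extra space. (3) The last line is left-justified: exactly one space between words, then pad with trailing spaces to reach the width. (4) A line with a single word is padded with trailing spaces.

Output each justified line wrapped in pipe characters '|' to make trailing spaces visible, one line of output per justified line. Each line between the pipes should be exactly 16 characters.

Line 1: ['give', 'tomato'] (min_width=11, slack=5)
Line 2: ['absolute', 'wolf'] (min_width=13, slack=3)
Line 3: ['pencil', 'capture'] (min_width=14, slack=2)
Line 4: ['cat', 'fast', 'fire'] (min_width=13, slack=3)
Line 5: ['mountain'] (min_width=8, slack=8)

Answer: |give      tomato|
|absolute    wolf|
|pencil   capture|
|cat   fast  fire|
|mountain        |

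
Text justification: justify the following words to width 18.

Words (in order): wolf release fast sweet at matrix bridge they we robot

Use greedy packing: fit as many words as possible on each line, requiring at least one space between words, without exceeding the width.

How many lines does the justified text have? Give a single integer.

Answer: 4

Derivation:
Line 1: ['wolf', 'release', 'fast'] (min_width=17, slack=1)
Line 2: ['sweet', 'at', 'matrix'] (min_width=15, slack=3)
Line 3: ['bridge', 'they', 'we'] (min_width=14, slack=4)
Line 4: ['robot'] (min_width=5, slack=13)
Total lines: 4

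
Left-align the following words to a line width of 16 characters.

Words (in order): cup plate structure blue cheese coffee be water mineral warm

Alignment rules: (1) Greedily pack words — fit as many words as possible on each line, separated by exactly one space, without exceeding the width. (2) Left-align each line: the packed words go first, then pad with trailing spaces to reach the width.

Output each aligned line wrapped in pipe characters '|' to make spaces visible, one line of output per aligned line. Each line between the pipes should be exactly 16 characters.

Answer: |cup plate       |
|structure blue  |
|cheese coffee be|
|water mineral   |
|warm            |

Derivation:
Line 1: ['cup', 'plate'] (min_width=9, slack=7)
Line 2: ['structure', 'blue'] (min_width=14, slack=2)
Line 3: ['cheese', 'coffee', 'be'] (min_width=16, slack=0)
Line 4: ['water', 'mineral'] (min_width=13, slack=3)
Line 5: ['warm'] (min_width=4, slack=12)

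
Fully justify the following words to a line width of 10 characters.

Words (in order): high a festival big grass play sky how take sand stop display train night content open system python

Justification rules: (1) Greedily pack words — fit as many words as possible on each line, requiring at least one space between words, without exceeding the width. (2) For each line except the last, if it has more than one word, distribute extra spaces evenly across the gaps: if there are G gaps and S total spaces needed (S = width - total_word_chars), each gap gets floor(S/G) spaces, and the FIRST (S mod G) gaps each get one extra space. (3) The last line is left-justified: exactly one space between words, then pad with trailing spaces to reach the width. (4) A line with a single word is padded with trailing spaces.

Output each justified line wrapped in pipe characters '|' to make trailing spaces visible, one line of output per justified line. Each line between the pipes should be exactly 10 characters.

Line 1: ['high', 'a'] (min_width=6, slack=4)
Line 2: ['festival'] (min_width=8, slack=2)
Line 3: ['big', 'grass'] (min_width=9, slack=1)
Line 4: ['play', 'sky'] (min_width=8, slack=2)
Line 5: ['how', 'take'] (min_width=8, slack=2)
Line 6: ['sand', 'stop'] (min_width=9, slack=1)
Line 7: ['display'] (min_width=7, slack=3)
Line 8: ['train'] (min_width=5, slack=5)
Line 9: ['night'] (min_width=5, slack=5)
Line 10: ['content'] (min_width=7, slack=3)
Line 11: ['open'] (min_width=4, slack=6)
Line 12: ['system'] (min_width=6, slack=4)
Line 13: ['python'] (min_width=6, slack=4)

Answer: |high     a|
|festival  |
|big  grass|
|play   sky|
|how   take|
|sand  stop|
|display   |
|train     |
|night     |
|content   |
|open      |
|system    |
|python    |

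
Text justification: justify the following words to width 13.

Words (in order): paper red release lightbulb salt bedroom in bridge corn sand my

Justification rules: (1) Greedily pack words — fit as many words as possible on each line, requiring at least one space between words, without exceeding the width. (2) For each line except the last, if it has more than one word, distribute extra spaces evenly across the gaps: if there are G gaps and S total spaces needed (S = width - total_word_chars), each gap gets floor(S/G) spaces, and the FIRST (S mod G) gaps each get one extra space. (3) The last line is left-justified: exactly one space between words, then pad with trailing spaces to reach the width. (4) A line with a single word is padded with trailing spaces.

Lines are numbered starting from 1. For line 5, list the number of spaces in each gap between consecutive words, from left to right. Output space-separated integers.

Line 1: ['paper', 'red'] (min_width=9, slack=4)
Line 2: ['release'] (min_width=7, slack=6)
Line 3: ['lightbulb'] (min_width=9, slack=4)
Line 4: ['salt', 'bedroom'] (min_width=12, slack=1)
Line 5: ['in', 'bridge'] (min_width=9, slack=4)
Line 6: ['corn', 'sand', 'my'] (min_width=12, slack=1)

Answer: 5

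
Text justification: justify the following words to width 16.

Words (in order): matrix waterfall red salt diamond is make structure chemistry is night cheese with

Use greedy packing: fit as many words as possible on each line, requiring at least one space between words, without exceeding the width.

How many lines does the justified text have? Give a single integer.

Answer: 7

Derivation:
Line 1: ['matrix', 'waterfall'] (min_width=16, slack=0)
Line 2: ['red', 'salt', 'diamond'] (min_width=16, slack=0)
Line 3: ['is', 'make'] (min_width=7, slack=9)
Line 4: ['structure'] (min_width=9, slack=7)
Line 5: ['chemistry', 'is'] (min_width=12, slack=4)
Line 6: ['night', 'cheese'] (min_width=12, slack=4)
Line 7: ['with'] (min_width=4, slack=12)
Total lines: 7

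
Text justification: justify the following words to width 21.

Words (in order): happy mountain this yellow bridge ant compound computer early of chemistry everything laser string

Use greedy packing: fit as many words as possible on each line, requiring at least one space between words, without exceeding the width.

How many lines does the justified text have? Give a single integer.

Answer: 6

Derivation:
Line 1: ['happy', 'mountain', 'this'] (min_width=19, slack=2)
Line 2: ['yellow', 'bridge', 'ant'] (min_width=17, slack=4)
Line 3: ['compound', 'computer'] (min_width=17, slack=4)
Line 4: ['early', 'of', 'chemistry'] (min_width=18, slack=3)
Line 5: ['everything', 'laser'] (min_width=16, slack=5)
Line 6: ['string'] (min_width=6, slack=15)
Total lines: 6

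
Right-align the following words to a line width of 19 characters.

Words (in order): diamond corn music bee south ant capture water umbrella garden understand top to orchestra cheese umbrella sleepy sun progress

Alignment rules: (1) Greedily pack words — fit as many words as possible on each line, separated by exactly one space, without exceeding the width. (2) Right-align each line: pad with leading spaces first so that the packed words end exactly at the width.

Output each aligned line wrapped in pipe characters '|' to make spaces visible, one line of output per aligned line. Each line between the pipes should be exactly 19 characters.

Line 1: ['diamond', 'corn', 'music'] (min_width=18, slack=1)
Line 2: ['bee', 'south', 'ant'] (min_width=13, slack=6)
Line 3: ['capture', 'water'] (min_width=13, slack=6)
Line 4: ['umbrella', 'garden'] (min_width=15, slack=4)
Line 5: ['understand', 'top', 'to'] (min_width=17, slack=2)
Line 6: ['orchestra', 'cheese'] (min_width=16, slack=3)
Line 7: ['umbrella', 'sleepy', 'sun'] (min_width=19, slack=0)
Line 8: ['progress'] (min_width=8, slack=11)

Answer: | diamond corn music|
|      bee south ant|
|      capture water|
|    umbrella garden|
|  understand top to|
|   orchestra cheese|
|umbrella sleepy sun|
|           progress|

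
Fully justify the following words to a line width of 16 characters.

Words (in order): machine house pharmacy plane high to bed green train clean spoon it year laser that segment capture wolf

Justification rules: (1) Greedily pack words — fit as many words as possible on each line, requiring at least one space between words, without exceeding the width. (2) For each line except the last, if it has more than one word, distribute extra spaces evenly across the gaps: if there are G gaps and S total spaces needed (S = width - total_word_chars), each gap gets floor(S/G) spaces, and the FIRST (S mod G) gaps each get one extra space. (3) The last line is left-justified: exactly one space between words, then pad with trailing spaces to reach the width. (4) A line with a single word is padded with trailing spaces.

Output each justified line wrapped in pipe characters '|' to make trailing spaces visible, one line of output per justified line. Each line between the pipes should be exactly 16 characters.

Line 1: ['machine', 'house'] (min_width=13, slack=3)
Line 2: ['pharmacy', 'plane'] (min_width=14, slack=2)
Line 3: ['high', 'to', 'bed'] (min_width=11, slack=5)
Line 4: ['green', 'train'] (min_width=11, slack=5)
Line 5: ['clean', 'spoon', 'it'] (min_width=14, slack=2)
Line 6: ['year', 'laser', 'that'] (min_width=15, slack=1)
Line 7: ['segment', 'capture'] (min_width=15, slack=1)
Line 8: ['wolf'] (min_width=4, slack=12)

Answer: |machine    house|
|pharmacy   plane|
|high    to   bed|
|green      train|
|clean  spoon  it|
|year  laser that|
|segment  capture|
|wolf            |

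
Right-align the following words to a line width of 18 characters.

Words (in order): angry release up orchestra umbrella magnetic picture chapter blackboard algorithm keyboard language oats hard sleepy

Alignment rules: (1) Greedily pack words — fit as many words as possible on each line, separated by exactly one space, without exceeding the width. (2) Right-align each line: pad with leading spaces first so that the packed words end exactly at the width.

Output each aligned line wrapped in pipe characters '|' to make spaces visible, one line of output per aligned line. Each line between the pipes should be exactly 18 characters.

Answer: |  angry release up|
|orchestra umbrella|
|  magnetic picture|
|chapter blackboard|
|algorithm keyboard|
|language oats hard|
|            sleepy|

Derivation:
Line 1: ['angry', 'release', 'up'] (min_width=16, slack=2)
Line 2: ['orchestra', 'umbrella'] (min_width=18, slack=0)
Line 3: ['magnetic', 'picture'] (min_width=16, slack=2)
Line 4: ['chapter', 'blackboard'] (min_width=18, slack=0)
Line 5: ['algorithm', 'keyboard'] (min_width=18, slack=0)
Line 6: ['language', 'oats', 'hard'] (min_width=18, slack=0)
Line 7: ['sleepy'] (min_width=6, slack=12)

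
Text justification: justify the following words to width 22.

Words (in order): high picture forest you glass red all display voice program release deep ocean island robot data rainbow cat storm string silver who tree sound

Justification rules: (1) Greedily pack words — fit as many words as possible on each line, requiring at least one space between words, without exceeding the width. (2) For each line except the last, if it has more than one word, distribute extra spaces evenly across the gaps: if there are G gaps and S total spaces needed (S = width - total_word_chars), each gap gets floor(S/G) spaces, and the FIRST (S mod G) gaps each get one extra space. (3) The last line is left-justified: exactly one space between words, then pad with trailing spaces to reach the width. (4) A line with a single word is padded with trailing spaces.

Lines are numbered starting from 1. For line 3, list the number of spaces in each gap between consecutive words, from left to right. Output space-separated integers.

Line 1: ['high', 'picture', 'forest'] (min_width=19, slack=3)
Line 2: ['you', 'glass', 'red', 'all'] (min_width=17, slack=5)
Line 3: ['display', 'voice', 'program'] (min_width=21, slack=1)
Line 4: ['release', 'deep', 'ocean'] (min_width=18, slack=4)
Line 5: ['island', 'robot', 'data'] (min_width=17, slack=5)
Line 6: ['rainbow', 'cat', 'storm'] (min_width=17, slack=5)
Line 7: ['string', 'silver', 'who', 'tree'] (min_width=22, slack=0)
Line 8: ['sound'] (min_width=5, slack=17)

Answer: 2 1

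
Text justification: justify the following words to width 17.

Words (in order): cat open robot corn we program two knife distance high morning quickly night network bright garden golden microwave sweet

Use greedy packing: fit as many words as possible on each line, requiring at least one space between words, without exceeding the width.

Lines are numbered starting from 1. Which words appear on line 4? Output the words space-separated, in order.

Answer: distance high

Derivation:
Line 1: ['cat', 'open', 'robot'] (min_width=14, slack=3)
Line 2: ['corn', 'we', 'program'] (min_width=15, slack=2)
Line 3: ['two', 'knife'] (min_width=9, slack=8)
Line 4: ['distance', 'high'] (min_width=13, slack=4)
Line 5: ['morning', 'quickly'] (min_width=15, slack=2)
Line 6: ['night', 'network'] (min_width=13, slack=4)
Line 7: ['bright', 'garden'] (min_width=13, slack=4)
Line 8: ['golden', 'microwave'] (min_width=16, slack=1)
Line 9: ['sweet'] (min_width=5, slack=12)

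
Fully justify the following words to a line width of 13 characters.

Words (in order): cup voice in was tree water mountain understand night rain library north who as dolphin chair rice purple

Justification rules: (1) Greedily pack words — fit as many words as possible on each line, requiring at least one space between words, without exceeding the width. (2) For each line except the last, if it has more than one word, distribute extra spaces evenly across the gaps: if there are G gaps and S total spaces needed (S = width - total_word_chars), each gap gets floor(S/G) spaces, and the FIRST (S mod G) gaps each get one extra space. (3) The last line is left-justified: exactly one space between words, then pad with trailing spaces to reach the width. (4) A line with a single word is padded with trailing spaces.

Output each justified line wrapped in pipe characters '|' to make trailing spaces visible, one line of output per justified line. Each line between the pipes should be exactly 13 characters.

Line 1: ['cup', 'voice', 'in'] (min_width=12, slack=1)
Line 2: ['was', 'tree'] (min_width=8, slack=5)
Line 3: ['water'] (min_width=5, slack=8)
Line 4: ['mountain'] (min_width=8, slack=5)
Line 5: ['understand'] (min_width=10, slack=3)
Line 6: ['night', 'rain'] (min_width=10, slack=3)
Line 7: ['library', 'north'] (min_width=13, slack=0)
Line 8: ['who', 'as'] (min_width=6, slack=7)
Line 9: ['dolphin', 'chair'] (min_width=13, slack=0)
Line 10: ['rice', 'purple'] (min_width=11, slack=2)

Answer: |cup  voice in|
|was      tree|
|water        |
|mountain     |
|understand   |
|night    rain|
|library north|
|who        as|
|dolphin chair|
|rice purple  |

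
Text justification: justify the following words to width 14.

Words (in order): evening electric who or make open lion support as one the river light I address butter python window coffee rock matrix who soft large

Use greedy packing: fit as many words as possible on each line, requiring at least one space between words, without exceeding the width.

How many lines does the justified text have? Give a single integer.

Answer: 11

Derivation:
Line 1: ['evening'] (min_width=7, slack=7)
Line 2: ['electric', 'who'] (min_width=12, slack=2)
Line 3: ['or', 'make', 'open'] (min_width=12, slack=2)
Line 4: ['lion', 'support'] (min_width=12, slack=2)
Line 5: ['as', 'one', 'the'] (min_width=10, slack=4)
Line 6: ['river', 'light', 'I'] (min_width=13, slack=1)
Line 7: ['address', 'butter'] (min_width=14, slack=0)
Line 8: ['python', 'window'] (min_width=13, slack=1)
Line 9: ['coffee', 'rock'] (min_width=11, slack=3)
Line 10: ['matrix', 'who'] (min_width=10, slack=4)
Line 11: ['soft', 'large'] (min_width=10, slack=4)
Total lines: 11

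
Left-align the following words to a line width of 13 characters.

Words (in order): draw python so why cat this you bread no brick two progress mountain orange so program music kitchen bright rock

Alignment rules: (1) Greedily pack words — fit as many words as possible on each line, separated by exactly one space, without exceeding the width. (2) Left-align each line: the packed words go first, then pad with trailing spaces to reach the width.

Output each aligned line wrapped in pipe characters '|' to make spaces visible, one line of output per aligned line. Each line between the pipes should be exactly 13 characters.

Line 1: ['draw', 'python'] (min_width=11, slack=2)
Line 2: ['so', 'why', 'cat'] (min_width=10, slack=3)
Line 3: ['this', 'you'] (min_width=8, slack=5)
Line 4: ['bread', 'no'] (min_width=8, slack=5)
Line 5: ['brick', 'two'] (min_width=9, slack=4)
Line 6: ['progress'] (min_width=8, slack=5)
Line 7: ['mountain'] (min_width=8, slack=5)
Line 8: ['orange', 'so'] (min_width=9, slack=4)
Line 9: ['program', 'music'] (min_width=13, slack=0)
Line 10: ['kitchen'] (min_width=7, slack=6)
Line 11: ['bright', 'rock'] (min_width=11, slack=2)

Answer: |draw python  |
|so why cat   |
|this you     |
|bread no     |
|brick two    |
|progress     |
|mountain     |
|orange so    |
|program music|
|kitchen      |
|bright rock  |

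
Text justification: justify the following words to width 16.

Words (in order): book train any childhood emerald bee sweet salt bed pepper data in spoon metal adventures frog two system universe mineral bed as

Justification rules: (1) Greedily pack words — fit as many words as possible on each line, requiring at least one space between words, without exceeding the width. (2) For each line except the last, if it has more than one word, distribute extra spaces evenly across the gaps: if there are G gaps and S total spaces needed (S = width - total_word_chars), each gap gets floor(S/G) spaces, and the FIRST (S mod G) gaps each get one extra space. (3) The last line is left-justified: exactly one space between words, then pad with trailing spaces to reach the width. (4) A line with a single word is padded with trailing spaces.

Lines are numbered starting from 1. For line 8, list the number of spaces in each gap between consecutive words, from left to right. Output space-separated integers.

Answer: 7

Derivation:
Line 1: ['book', 'train', 'any'] (min_width=14, slack=2)
Line 2: ['childhood'] (min_width=9, slack=7)
Line 3: ['emerald', 'bee'] (min_width=11, slack=5)
Line 4: ['sweet', 'salt', 'bed'] (min_width=14, slack=2)
Line 5: ['pepper', 'data', 'in'] (min_width=14, slack=2)
Line 6: ['spoon', 'metal'] (min_width=11, slack=5)
Line 7: ['adventures', 'frog'] (min_width=15, slack=1)
Line 8: ['two', 'system'] (min_width=10, slack=6)
Line 9: ['universe', 'mineral'] (min_width=16, slack=0)
Line 10: ['bed', 'as'] (min_width=6, slack=10)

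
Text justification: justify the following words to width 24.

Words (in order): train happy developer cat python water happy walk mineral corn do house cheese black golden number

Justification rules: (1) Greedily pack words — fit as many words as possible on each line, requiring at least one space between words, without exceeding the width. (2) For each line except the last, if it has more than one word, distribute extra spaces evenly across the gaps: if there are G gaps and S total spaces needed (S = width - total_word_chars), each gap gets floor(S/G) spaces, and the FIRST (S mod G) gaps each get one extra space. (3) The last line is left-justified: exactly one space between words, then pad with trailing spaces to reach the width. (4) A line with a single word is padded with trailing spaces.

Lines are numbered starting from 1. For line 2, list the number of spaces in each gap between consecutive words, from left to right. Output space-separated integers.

Answer: 2 2 1

Derivation:
Line 1: ['train', 'happy', 'developer'] (min_width=21, slack=3)
Line 2: ['cat', 'python', 'water', 'happy'] (min_width=22, slack=2)
Line 3: ['walk', 'mineral', 'corn', 'do'] (min_width=20, slack=4)
Line 4: ['house', 'cheese', 'black'] (min_width=18, slack=6)
Line 5: ['golden', 'number'] (min_width=13, slack=11)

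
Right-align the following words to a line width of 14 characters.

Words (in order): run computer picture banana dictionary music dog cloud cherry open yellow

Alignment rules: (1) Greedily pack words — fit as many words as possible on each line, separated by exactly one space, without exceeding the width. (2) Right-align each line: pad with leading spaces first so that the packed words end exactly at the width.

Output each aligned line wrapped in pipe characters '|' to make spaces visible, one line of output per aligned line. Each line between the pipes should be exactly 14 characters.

Answer: |  run computer|
|picture banana|
|    dictionary|
|     music dog|
|  cloud cherry|
|   open yellow|

Derivation:
Line 1: ['run', 'computer'] (min_width=12, slack=2)
Line 2: ['picture', 'banana'] (min_width=14, slack=0)
Line 3: ['dictionary'] (min_width=10, slack=4)
Line 4: ['music', 'dog'] (min_width=9, slack=5)
Line 5: ['cloud', 'cherry'] (min_width=12, slack=2)
Line 6: ['open', 'yellow'] (min_width=11, slack=3)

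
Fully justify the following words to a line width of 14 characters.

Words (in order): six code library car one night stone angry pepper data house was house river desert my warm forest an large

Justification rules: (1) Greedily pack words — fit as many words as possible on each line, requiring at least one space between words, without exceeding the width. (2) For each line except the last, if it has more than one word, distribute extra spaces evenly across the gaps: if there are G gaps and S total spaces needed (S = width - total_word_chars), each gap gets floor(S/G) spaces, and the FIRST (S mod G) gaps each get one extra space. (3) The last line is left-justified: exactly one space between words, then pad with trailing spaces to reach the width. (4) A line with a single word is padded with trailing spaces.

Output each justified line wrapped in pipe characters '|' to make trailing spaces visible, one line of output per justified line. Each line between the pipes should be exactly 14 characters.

Answer: |six       code|
|library    car|
|one      night|
|stone    angry|
|pepper    data|
|house      was|
|house    river|
|desert my warm|
|forest      an|
|large         |

Derivation:
Line 1: ['six', 'code'] (min_width=8, slack=6)
Line 2: ['library', 'car'] (min_width=11, slack=3)
Line 3: ['one', 'night'] (min_width=9, slack=5)
Line 4: ['stone', 'angry'] (min_width=11, slack=3)
Line 5: ['pepper', 'data'] (min_width=11, slack=3)
Line 6: ['house', 'was'] (min_width=9, slack=5)
Line 7: ['house', 'river'] (min_width=11, slack=3)
Line 8: ['desert', 'my', 'warm'] (min_width=14, slack=0)
Line 9: ['forest', 'an'] (min_width=9, slack=5)
Line 10: ['large'] (min_width=5, slack=9)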